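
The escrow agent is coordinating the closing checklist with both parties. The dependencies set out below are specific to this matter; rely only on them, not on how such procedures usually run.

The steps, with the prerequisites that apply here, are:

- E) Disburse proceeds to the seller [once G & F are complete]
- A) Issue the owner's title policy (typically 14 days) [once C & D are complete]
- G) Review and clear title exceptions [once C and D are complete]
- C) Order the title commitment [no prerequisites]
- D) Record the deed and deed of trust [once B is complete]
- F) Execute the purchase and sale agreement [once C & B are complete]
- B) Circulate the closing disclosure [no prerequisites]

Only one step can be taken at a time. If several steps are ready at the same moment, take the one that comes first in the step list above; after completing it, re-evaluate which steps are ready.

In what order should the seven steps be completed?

C and B have no prerequisites; C is listed earlier, so C is first.
That leaves B as the only ready step → B.
Now D and F have their prerequisites met. D is listed earlier, so D next.
A and G now also ready, so the ready set is {A, G, F}; A is listed earlier → A.
G and F are both available; G is listed earlier → G.
That leaves F as the only ready step → F.
E is the only step now ready → E.

C, B, D, A, G, F, E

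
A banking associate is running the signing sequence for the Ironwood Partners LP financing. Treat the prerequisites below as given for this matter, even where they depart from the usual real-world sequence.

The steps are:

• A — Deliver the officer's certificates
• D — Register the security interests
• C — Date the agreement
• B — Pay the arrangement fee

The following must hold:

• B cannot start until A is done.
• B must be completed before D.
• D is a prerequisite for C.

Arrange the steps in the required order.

Only A has no prerequisites, so it is first.
That leaves B as the only ready step → B.
D is the only step now ready → D.
C is the only step now ready → C.

A, B, D, C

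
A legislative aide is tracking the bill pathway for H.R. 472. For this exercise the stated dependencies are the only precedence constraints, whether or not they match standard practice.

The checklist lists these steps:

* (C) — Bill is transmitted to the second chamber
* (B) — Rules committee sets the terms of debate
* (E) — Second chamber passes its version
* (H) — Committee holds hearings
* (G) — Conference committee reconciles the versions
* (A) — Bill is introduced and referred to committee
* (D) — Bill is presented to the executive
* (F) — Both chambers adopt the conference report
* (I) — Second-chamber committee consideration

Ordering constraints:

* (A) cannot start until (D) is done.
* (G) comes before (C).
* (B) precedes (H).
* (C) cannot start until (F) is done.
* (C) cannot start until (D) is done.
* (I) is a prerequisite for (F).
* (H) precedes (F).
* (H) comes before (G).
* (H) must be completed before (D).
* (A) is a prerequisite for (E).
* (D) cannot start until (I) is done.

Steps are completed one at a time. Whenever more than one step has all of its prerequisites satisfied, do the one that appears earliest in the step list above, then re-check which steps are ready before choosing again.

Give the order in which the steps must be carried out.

(B) (H) (G) (I) (D) (A) (E) (F) (C)

Nothing is required for (B) and (I). (B) is listed earlier → (B) first.
(H) now also ready, so the ready set is {(H), (I)}; (H) is listed earlier → (H).
(G) and (I) are both available; (G) is listed earlier → (G).
Next only (I) has its prerequisites met → (I).
Now (D) and (F) have their prerequisites met. (D) is listed earlier, so (D) next.
Ready: (A) and (F). (A) is listed earlier → (A).
Ready: (E) and (F). (E) is listed earlier → (E).
(F) needed (H) and (I), now all done → (F).
Next only (C) has its prerequisites met → (C).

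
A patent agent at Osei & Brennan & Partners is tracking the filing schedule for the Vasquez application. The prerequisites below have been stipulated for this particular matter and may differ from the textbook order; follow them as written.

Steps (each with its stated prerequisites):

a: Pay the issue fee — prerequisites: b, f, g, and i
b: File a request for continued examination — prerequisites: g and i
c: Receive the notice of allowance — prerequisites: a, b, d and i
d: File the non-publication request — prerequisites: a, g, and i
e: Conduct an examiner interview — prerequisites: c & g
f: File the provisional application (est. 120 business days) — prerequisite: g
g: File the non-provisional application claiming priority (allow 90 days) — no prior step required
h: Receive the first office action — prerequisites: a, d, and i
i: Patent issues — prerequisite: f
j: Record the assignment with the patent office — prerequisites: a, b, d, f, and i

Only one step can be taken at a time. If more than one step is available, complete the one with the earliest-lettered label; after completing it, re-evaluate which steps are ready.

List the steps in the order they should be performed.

g f i b a d c e h j

Only g has no prerequisites, so it is first.
That leaves f as the only ready step → f.
i needed f, now all done → i.
b needed g and i, now all done → b.
a needed b, f, g and i, now all done → a.
d needed a, g and i, now all done → d.
Now c, h and j have their prerequisites met. c has the earlier label, so c next.
e now also ready, so the ready set is {e, h, j}; e has the earlier label → e.
Ready: h and j. h has the earlier label → h.
j is the only step now ready → j.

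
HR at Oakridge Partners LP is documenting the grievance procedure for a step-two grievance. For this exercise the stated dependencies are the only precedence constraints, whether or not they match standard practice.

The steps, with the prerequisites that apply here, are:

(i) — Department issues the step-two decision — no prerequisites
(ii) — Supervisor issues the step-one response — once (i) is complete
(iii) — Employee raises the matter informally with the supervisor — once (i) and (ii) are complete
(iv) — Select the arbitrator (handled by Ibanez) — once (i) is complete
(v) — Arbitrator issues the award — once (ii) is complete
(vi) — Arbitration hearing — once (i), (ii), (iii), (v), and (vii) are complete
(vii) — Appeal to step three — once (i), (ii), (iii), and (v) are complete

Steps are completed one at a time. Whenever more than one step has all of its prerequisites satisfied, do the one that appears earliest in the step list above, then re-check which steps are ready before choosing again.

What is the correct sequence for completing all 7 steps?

(i), (ii), (iii), (iv), (v), (vii), (vi)

(i) is the only step with nothing outstanding, so it goes first.
Now (ii) and (iv) have their prerequisites met. (ii) is listed earlier, so (ii) next.
(iii) and (v) now also ready, so the ready set is {(iii), (iv), (v)}; (iii) is listed earlier → (iii).
Now (iv) and (v) have their prerequisites met. (iv) is listed earlier, so (iv) next.
Next only (v) has its prerequisites met → (v).
(vii) needed (i), (ii), (iii) and (v), now all done → (vii).
Next only (vi) has its prerequisites met → (vi).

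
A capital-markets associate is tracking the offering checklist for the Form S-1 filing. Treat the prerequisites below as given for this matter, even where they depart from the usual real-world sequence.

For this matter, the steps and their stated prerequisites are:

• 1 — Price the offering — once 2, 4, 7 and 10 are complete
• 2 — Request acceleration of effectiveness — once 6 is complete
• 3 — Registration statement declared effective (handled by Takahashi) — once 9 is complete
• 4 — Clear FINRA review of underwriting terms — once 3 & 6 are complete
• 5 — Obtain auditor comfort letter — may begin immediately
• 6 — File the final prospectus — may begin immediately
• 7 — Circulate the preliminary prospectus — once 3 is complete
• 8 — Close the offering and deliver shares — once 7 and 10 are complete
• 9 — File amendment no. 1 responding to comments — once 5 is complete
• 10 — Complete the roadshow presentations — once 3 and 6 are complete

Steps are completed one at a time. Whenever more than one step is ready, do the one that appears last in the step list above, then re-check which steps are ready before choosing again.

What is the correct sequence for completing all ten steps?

6, 5, 9, 3, 10, 7, 8, 4, 2, 1

Nothing is required for 6 and 5. 6 is listed later → 6 first.
5 and 2 are both available; 5 is listed later → 5.
Ready: 9 and 2. 9 is listed later → 9.
3 now also ready, so the ready set is {3, 2}; 3 is listed later → 3.
10, 7, 4 and 2 are all available; 10 is listed later → 10.
Ready: 7, 4 and 2. 7 is listed later → 7.
Now 8, 4 and 2 have their prerequisites met. 8 is listed later, so 8 next.
Now 4 and 2 have their prerequisites met. 4 is listed later, so 4 next.
That leaves 2 as the only ready step → 2.
1 is the only step now ready → 1.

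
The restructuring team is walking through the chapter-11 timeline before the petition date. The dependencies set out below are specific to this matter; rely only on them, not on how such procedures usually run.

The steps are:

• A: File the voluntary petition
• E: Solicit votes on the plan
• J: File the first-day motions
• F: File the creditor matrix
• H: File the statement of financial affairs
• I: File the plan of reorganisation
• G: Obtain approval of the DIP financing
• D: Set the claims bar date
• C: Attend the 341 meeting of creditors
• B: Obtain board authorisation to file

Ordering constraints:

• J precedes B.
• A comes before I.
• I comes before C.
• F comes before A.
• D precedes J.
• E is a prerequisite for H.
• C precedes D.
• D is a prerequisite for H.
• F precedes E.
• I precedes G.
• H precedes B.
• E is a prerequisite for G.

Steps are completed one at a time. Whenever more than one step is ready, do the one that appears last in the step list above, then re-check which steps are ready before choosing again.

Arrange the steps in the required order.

F is the only step with nothing outstanding, so it goes first.
Ready: E and A. E is listed later → E.
Next only A has its prerequisites met → A.
I needed A, now all done → I.
Now C and G have their prerequisites met. C is listed later, so C next.
D and G are both available; D is listed later → D.
H and J now also ready, so the ready set is {G, H, J}; G is listed later → G.
H and J are both available; H is listed later → H.
J needed D, now all done → J.
Next only B has its prerequisites met → B.

F E A I C D G H J B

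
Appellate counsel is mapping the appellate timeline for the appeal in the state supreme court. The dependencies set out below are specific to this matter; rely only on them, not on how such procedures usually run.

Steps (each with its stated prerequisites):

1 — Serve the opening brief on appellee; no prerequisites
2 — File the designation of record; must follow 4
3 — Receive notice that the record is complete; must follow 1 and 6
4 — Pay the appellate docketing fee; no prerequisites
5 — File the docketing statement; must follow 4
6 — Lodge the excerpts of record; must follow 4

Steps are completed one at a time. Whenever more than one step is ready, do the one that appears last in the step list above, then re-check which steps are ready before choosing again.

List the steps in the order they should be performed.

4, 6, 5, 2, 1, 3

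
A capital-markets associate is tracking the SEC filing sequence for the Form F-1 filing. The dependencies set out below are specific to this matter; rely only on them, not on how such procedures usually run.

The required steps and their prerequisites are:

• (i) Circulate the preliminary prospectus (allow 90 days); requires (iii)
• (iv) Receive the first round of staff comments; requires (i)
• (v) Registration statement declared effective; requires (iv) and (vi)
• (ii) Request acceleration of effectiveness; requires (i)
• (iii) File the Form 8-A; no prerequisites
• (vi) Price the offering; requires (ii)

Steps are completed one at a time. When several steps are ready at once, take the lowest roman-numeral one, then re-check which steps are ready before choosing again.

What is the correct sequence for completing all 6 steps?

(iii) → (i) → (ii) → (iv) → (vi) → (v)

(iii) is the only step with nothing outstanding, so it goes first.
(i) needed (iii), now all done → (i).
Now (ii) and (iv) have their prerequisites met. (ii) has the earlier label, so (ii) next.
(vi) now also ready, so the ready set is {(iv), (vi)}; (iv) has the earlier label → (iv).
(vi) needed (ii), now all done → (vi).
(v) needed (iv) and (vi), now all done → (v).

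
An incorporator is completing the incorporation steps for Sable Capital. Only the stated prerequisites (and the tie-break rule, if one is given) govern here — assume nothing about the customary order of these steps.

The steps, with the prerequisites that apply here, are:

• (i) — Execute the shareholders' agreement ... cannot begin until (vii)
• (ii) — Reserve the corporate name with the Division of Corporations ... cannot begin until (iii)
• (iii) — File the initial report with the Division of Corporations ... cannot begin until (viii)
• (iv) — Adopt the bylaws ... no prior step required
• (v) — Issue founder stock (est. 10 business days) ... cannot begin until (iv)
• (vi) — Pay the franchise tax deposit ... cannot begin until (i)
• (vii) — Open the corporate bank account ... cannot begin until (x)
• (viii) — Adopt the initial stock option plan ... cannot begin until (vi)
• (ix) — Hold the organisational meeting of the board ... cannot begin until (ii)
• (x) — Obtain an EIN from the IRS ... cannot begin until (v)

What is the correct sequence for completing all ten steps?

(iv) (v) (x) (vii) (i) (vi) (viii) (iii) (ii) (ix)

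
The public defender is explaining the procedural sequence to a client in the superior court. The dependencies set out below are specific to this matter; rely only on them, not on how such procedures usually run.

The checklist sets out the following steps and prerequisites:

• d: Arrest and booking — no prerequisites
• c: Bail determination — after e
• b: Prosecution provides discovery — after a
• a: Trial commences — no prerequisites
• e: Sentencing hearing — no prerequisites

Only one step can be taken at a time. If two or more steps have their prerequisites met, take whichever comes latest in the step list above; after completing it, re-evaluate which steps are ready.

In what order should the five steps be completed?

e, a, b, c, d

e, a and d have no prerequisites; e is listed later, so e is first.
c now also ready, so the ready set is {a, c, d}; a is listed later → a.
Now b, c and d have their prerequisites met. b is listed later, so b next.
Ready: c and d. c is listed later → c.
Next only d has its prerequisites met → d.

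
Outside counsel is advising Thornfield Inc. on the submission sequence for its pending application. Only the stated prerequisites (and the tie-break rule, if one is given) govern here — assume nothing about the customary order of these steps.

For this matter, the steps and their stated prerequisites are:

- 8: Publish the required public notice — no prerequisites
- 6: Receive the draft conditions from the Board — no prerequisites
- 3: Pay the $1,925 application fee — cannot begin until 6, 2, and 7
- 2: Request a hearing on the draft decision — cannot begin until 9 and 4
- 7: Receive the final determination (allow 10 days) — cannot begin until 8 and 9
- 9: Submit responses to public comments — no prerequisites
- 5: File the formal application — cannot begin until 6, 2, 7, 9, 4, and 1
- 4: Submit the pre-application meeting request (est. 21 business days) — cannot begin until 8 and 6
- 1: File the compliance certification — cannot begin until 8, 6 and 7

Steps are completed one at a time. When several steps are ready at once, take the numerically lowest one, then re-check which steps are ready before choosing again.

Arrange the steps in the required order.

6 8 4 9 2 7 1 3 5

Nothing is required for 6, 8 and 9. 6 has the earlier label → 6 first.
Ready: 8 and 9. 8 has the earlier label → 8.
4 now also ready, so the ready set is {4, 9}; 4 has the earlier label → 4.
That leaves 9 as the only ready step → 9.
Now 2 and 7 have their prerequisites met. 2 has the earlier label, so 2 next.
7 is the only step now ready → 7.
Now 1 and 3 have their prerequisites met. 1 has the earlier label, so 1 next.
5 now also ready, so the ready set is {3, 5}; 3 has the earlier label → 3.
5 needed 1, 2, 4, 6, 7 and 9, now all done → 5.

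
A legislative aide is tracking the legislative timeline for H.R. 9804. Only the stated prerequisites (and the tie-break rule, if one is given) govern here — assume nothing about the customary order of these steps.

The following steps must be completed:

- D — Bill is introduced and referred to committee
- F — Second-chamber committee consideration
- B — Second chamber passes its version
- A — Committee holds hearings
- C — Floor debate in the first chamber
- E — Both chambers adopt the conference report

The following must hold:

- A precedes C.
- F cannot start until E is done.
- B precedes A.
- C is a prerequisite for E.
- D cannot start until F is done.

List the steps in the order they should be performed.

B is the only step with nothing outstanding, so it goes first.
That leaves A as the only ready step → A.
C needed A, now all done → C.
Next only E has its prerequisites met → E.
F needed E, now all done → F.
D is the only step now ready → D.

B → A → C → E → F → D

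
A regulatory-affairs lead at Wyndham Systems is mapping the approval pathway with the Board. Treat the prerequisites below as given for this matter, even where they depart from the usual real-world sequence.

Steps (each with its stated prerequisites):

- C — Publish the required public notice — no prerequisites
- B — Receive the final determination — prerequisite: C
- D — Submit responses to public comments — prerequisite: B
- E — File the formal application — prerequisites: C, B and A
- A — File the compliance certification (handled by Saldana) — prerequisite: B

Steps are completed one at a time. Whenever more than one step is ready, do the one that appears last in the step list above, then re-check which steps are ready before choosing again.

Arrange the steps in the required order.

C is the only step with nothing outstanding, so it goes first.
B needed C, now all done → B.
Ready: A and D. A is listed later → A.
E now also ready, so the ready set is {E, D}; E is listed later → E.
Next only D has its prerequisites met → D.

C → B → A → E → D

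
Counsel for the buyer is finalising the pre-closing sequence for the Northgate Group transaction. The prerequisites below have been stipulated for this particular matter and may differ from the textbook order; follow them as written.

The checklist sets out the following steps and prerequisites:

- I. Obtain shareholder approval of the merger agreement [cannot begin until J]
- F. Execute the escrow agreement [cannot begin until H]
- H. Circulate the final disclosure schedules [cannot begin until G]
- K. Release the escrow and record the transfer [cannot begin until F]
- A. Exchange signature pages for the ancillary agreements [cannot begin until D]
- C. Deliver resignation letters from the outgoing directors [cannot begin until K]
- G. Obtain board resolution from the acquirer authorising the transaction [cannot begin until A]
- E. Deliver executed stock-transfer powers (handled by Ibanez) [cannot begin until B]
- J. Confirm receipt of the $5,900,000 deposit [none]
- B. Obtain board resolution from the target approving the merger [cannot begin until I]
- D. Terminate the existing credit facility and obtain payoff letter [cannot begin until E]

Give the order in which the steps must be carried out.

J I B E D A G H F K C

J has no prerequisites → J first.
I is the only step now ready → I.
B needed I, now all done → B.
Next only E has its prerequisites met → E.
That leaves D as the only ready step → D.
A needed D, now all done → A.
G needed A, now all done → G.
H needed G, now all done → H.
F needed H, now all done → F.
Next only K has its prerequisites met → K.
C needed K, now all done → C.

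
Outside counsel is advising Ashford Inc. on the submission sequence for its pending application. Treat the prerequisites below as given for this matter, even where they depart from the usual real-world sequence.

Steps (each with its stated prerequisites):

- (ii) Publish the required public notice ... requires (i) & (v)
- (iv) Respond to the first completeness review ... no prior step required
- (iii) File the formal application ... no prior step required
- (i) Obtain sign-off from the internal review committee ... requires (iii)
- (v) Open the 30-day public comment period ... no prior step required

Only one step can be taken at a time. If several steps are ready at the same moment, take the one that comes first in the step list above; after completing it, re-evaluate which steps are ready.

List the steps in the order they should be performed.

Nothing is required for (iv), (iii) and (v). (iv) is listed earlier → (iv) first.
(iii) and (v) are both available; (iii) is listed earlier → (iii).
(i) now also ready, so the ready set is {(i), (v)}; (i) is listed earlier → (i).
Next only (v) has its prerequisites met → (v).
That leaves (ii) as the only ready step → (ii).

(iv) → (iii) → (i) → (v) → (ii)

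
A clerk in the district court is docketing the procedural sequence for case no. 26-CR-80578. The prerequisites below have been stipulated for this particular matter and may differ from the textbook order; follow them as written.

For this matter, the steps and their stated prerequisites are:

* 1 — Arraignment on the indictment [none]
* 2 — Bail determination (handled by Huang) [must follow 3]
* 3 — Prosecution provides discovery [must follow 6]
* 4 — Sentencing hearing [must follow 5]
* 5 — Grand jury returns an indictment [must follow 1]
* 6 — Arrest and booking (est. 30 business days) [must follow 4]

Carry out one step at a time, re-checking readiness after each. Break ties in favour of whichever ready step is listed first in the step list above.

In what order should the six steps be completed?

1, 5, 4, 6, 3, 2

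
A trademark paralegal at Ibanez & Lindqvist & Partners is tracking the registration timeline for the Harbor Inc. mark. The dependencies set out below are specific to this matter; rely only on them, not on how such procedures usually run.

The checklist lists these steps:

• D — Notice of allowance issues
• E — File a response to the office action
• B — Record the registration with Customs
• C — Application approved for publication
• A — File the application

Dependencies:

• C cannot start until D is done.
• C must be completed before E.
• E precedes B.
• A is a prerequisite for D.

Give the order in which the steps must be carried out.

A → D → C → E → B

A is the only step with nothing outstanding, so it goes first.
Next only D has its prerequisites met → D.
Next only C has its prerequisites met → C.
E needed C, now all done → E.
B is the only step now ready → B.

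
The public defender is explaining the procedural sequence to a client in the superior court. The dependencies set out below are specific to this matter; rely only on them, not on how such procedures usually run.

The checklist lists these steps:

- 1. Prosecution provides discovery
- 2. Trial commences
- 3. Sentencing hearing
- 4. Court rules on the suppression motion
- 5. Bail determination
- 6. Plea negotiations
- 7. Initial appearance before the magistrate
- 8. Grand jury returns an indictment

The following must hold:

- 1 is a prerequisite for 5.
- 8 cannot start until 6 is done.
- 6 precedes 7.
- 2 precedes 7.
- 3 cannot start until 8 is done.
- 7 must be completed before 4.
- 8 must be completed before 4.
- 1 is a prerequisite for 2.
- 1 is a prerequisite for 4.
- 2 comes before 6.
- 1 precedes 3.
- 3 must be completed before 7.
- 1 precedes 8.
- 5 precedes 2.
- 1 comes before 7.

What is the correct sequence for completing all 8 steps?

1, 5, 2, 6, 8, 3, 7, 4

Only 1 has no prerequisites, so it is first.
5 needed 1, now all done → 5.
Next only 2 has its prerequisites met → 2.
6 needed 2, now all done → 6.
8 needed 1 and 6, now all done → 8.
3 needed 1 and 8, now all done → 3.
Next only 7 has its prerequisites met → 7.
4 needed 1, 7 and 8, now all done → 4.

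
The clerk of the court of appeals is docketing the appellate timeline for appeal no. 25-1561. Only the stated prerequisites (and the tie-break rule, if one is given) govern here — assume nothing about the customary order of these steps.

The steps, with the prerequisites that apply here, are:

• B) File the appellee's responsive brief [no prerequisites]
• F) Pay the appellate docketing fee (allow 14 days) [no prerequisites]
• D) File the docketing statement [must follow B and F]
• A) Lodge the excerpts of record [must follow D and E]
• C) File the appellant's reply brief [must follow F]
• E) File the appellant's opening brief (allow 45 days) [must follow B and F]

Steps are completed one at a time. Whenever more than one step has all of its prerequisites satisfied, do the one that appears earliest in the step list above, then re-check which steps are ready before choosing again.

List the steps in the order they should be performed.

B and F have no prerequisites; B is listed earlier, so B is first.
Next only F has its prerequisites met → F.
D, C and E are all available; D is listed earlier → D.
Now C and E have their prerequisites met. C is listed earlier, so C next.
E needed B and F, now all done → E.
That leaves A as the only ready step → A.

B F D C E A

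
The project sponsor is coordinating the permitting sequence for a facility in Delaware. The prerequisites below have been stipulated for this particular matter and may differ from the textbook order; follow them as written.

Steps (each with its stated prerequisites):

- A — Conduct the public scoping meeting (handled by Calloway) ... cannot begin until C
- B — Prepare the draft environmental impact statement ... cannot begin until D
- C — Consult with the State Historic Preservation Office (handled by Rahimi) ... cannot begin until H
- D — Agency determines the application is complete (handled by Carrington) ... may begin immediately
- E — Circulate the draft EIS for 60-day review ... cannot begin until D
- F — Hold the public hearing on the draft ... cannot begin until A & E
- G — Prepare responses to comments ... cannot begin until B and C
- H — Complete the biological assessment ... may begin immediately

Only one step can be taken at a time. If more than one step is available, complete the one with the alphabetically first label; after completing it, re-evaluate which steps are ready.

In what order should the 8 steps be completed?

Nothing is required for D and H. D has the earlier label → D first.
Now B, E and H have their prerequisites met. B has the earlier label, so B next.
E and H are both available; E has the earlier label → E.
Next only H has its prerequisites met → H.
Next only C has its prerequisites met → C.
Now A and G have their prerequisites met. A has the earlier label, so A next.
Ready: F and G. F has the earlier label → F.
G is the only step now ready → G.

D B E H C A F G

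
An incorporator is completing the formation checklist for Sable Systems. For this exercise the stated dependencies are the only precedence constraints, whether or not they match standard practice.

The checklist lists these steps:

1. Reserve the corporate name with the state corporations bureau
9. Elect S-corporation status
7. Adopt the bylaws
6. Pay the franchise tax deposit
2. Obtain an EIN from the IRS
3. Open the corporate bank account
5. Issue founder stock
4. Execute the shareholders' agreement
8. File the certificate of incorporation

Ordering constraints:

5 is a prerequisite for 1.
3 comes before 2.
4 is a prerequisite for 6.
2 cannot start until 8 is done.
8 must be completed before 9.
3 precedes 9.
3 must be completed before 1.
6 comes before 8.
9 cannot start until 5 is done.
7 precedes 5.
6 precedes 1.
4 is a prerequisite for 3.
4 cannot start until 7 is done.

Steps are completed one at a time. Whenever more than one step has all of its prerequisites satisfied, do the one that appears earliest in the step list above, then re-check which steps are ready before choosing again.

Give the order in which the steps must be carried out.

7 is the only step with nothing outstanding, so it goes first.
Now 5 and 4 have their prerequisites met. 5 is listed earlier, so 5 next.
4 is the only step now ready → 4.
Ready: 6 and 3. 6 is listed earlier → 6.
8 now also ready, so the ready set is {3, 8}; 3 is listed earlier → 3.
1 now also ready, so the ready set is {1, 8}; 1 is listed earlier → 1.
8 is the only step now ready → 8.
9 and 2 are both available; 9 is listed earlier → 9.
2 is the only step now ready → 2.

7 → 5 → 4 → 6 → 3 → 1 → 8 → 9 → 2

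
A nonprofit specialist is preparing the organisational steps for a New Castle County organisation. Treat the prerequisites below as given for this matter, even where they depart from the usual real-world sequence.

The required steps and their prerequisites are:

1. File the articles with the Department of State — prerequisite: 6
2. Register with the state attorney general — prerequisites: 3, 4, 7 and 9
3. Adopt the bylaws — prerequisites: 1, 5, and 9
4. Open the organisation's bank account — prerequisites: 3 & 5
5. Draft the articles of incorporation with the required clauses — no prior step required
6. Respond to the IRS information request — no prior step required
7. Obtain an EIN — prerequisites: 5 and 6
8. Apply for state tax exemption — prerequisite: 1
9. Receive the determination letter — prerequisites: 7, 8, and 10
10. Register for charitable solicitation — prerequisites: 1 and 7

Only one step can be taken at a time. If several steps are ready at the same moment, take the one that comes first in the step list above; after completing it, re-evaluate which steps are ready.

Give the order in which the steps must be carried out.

5, 6, 1, 7, 8, 10, 9, 3, 4, 2

Nothing is required for 5 and 6. 5 is listed earlier → 5 first.
Next only 6 has its prerequisites met → 6.
Now 1 and 7 have their prerequisites met. 1 is listed earlier, so 1 next.
8 now also ready, so the ready set is {7, 8}; 7 is listed earlier → 7.
10 now also ready, so the ready set is {8, 10}; 8 is listed earlier → 8.
10 is the only step now ready → 10.
That leaves 9 as the only ready step → 9.
Next only 3 has its prerequisites met → 3.
Next only 4 has its prerequisites met → 4.
Next only 2 has its prerequisites met → 2.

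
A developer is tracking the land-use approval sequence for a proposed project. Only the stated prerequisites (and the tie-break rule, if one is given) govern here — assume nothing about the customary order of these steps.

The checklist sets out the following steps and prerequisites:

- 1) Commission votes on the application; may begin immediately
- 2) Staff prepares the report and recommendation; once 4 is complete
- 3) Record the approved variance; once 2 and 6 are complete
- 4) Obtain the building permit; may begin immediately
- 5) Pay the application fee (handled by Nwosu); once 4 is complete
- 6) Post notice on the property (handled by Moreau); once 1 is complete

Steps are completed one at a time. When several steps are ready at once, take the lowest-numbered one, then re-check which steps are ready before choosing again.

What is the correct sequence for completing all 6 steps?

1 and 4 have no prerequisites; 1 has the earlier label, so 1 is first.
4 and 6 are both available; 4 has the earlier label → 4.
Now 2, 5 and 6 have their prerequisites met. 2 has the earlier label, so 2 next.
Now 5 and 6 have their prerequisites met. 5 has the earlier label, so 5 next.
6 is the only step now ready → 6.
Next only 3 has its prerequisites met → 3.

1 4 2 5 6 3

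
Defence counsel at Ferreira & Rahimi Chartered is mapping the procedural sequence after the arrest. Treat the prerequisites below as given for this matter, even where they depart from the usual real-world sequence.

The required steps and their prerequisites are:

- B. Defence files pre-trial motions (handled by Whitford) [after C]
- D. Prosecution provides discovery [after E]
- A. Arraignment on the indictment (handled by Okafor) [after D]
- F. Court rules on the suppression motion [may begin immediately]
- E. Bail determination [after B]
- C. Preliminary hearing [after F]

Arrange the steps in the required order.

F, C, B, E, D, A

F is the only step with nothing outstanding, so it goes first.
C needed F, now all done → C.
B needed C, now all done → B.
Next only E has its prerequisites met → E.
D needed E, now all done → D.
Next only A has its prerequisites met → A.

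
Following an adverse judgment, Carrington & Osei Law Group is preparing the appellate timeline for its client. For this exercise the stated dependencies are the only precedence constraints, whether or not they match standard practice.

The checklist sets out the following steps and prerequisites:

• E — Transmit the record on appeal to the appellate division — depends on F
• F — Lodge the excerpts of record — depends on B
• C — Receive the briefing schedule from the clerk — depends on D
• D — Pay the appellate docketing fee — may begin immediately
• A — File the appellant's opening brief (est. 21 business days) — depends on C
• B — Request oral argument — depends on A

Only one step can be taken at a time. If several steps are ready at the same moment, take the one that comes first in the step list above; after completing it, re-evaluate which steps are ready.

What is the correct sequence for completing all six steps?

Only D has no prerequisites, so it is first.
C needed D, now all done → C.
That leaves A as the only ready step → A.
B needed A, now all done → B.
F needed B, now all done → F.
Next only E has its prerequisites met → E.

D → C → A → B → F → E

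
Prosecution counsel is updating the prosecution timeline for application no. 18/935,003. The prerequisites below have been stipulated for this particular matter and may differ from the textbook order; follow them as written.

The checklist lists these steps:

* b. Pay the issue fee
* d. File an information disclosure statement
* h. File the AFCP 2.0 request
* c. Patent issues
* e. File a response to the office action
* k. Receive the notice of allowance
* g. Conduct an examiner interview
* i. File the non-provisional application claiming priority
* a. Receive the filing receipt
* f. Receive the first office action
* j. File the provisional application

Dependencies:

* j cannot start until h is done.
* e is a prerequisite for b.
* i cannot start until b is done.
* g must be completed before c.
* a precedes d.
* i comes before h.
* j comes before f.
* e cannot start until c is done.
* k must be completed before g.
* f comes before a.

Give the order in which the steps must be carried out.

k is the only step with nothing outstanding, so it goes first.
g is the only step now ready → g.
c needed g, now all done → c.
That leaves e as the only ready step → e.
Next only b has its prerequisites met → b.
i needed b, now all done → i.
h is the only step now ready → h.
j is the only step now ready → j.
Next only f has its prerequisites met → f.
a is the only step now ready → a.
d is the only step now ready → d.

k, g, c, e, b, i, h, j, f, a, d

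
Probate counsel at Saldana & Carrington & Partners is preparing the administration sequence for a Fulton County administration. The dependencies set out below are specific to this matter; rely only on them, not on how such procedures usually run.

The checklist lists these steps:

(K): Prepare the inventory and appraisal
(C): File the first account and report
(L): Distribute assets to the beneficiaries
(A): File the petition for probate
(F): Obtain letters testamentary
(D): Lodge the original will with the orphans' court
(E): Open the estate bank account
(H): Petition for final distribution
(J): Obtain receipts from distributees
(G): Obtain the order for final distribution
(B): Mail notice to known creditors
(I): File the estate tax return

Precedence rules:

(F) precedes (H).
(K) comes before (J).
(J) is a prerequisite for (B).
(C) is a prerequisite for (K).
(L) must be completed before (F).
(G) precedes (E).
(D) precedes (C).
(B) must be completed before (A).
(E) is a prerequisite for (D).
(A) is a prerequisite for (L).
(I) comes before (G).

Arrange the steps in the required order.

(I) is the only step with nothing outstanding, so it goes first.
(G) needed (I), now all done → (G).
(E) is the only step now ready → (E).
(D) needed (E), now all done → (D).
(C) is the only step now ready → (C).
Next only (K) has its prerequisites met → (K).
Next only (J) has its prerequisites met → (J).
(B) is the only step now ready → (B).
(A) needed (B), now all done → (A).
That leaves (L) as the only ready step → (L).
(F) needed (L), now all done → (F).
Next only (H) has its prerequisites met → (H).

(I) → (G) → (E) → (D) → (C) → (K) → (J) → (B) → (A) → (L) → (F) → (H)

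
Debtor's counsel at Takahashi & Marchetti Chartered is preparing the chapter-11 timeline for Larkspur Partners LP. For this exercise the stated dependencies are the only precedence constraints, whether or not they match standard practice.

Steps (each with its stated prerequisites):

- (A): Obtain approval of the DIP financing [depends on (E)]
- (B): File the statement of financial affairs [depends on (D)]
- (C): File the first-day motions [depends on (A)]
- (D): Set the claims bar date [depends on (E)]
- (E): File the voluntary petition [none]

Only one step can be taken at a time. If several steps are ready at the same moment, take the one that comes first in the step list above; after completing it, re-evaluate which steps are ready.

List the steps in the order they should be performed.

Only (E) has no prerequisites, so it is first.
Now (A) and (D) have their prerequisites met. (A) is listed earlier, so (A) next.
(C) now also ready, so the ready set is {(C), (D)}; (C) is listed earlier → (C).
That leaves (D) as the only ready step → (D).
Next only (B) has its prerequisites met → (B).

(E), (A), (C), (D), (B)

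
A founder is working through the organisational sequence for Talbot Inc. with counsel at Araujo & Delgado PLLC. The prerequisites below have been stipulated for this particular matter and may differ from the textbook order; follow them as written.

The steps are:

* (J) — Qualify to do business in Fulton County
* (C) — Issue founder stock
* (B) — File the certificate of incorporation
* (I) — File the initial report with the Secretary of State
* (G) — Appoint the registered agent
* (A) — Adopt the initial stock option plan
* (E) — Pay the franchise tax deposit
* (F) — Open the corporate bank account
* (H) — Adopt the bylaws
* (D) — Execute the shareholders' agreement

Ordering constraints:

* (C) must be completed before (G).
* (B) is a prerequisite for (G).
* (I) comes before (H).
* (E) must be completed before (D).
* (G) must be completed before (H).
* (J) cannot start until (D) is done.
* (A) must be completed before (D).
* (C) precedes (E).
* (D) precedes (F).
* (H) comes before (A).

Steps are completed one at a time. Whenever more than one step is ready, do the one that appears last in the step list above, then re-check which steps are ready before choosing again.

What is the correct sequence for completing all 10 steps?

(I), (B) and (C) have no prerequisites; (I) is listed later, so (I) is first.
(B) and (C) are both available; (B) is listed later → (B).
(C) is the only step now ready → (C).
Ready: (E) and (G). (E) is listed later → (E).
That leaves (G) as the only ready step → (G).
That leaves (H) as the only ready step → (H).
(A) is the only step now ready → (A).
(D) needed (E) and (A), now all done → (D).
(F) and (J) are both available; (F) is listed later → (F).
(J) needed (D), now all done → (J).

(I) (B) (C) (E) (G) (H) (A) (D) (F) (J)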